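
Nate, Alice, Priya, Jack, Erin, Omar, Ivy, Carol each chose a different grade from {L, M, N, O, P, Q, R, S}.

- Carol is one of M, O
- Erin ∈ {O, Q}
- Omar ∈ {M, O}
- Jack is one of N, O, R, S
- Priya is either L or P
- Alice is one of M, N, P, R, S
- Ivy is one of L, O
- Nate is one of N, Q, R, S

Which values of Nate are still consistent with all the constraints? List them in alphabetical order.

Omar and Carol between them cover only {M, O} — a naked pair. Remove those values from Alice, Jack, Erin, Ivy.
Erin has just one choice, so Erin = Q. Eliminate Q elsewhere: Nate.
Ivy's domain is down to {L}, so Ivy = L. Strike L from Priya.
That leaves Priya = P. Remove P from Alice.
No further eliminations apply; Nate can still be any of N, R, S.

N, R, S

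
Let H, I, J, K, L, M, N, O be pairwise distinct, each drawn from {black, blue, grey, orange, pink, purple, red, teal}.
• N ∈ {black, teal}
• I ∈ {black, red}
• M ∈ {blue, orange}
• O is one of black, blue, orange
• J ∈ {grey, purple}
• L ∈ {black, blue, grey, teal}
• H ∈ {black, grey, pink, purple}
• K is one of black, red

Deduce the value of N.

The 8 variables together cover exactly {black, blue, grey, orange, pink, purple, red, teal} — 8 values for 8 variables — and pink appears only in H's list, so H = pink.
Among the 7 still-open variables, purple fits only J (and all 7 values in {black, blue, grey, orange, purple, red, teal} must be used), so J = purple.
The 6 still-open variables together cover exactly {black, blue, grey, orange, red, teal} — 6 values for 6 variables — and grey appears only in L's list, so L = grey.
The 5 still-open variables draw from only 5 values {black, blue, orange, red, teal}, so each is used; only N can be teal, hence N = teal.

teal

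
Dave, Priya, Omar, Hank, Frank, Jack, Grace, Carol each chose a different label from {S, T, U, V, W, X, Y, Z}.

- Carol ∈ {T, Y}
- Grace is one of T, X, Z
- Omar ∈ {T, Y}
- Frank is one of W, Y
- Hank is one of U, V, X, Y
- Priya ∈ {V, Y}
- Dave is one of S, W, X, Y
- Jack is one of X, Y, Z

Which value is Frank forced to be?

The 8 variables draw from only 8 values {S, T, U, V, W, X, Y, Z}, so each is used; only Dave can be S, hence Dave = S.
Among the 7 still-open variables, U fits only Hank (and all 7 values in {T, U, V, W, X, Y, Z} must be used), so Hank = U.
The 6 still-open variables together cover exactly {T, V, W, X, Y, Z} — 6 values for 6 variables — and V appears only in Priya's list, so Priya = V.
The 5 still-open variables draw from only 5 values {T, W, X, Y, Z}, so each is used; only Frank can be W, hence Frank = W.

W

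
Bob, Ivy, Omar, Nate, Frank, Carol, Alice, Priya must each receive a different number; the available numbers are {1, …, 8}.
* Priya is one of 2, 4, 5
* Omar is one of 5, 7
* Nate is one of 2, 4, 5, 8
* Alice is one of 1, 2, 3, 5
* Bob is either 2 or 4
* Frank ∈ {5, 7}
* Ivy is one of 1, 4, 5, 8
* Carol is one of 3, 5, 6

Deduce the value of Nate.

Among the 8 variables, 6 fits only Carol (and all 8 values in {1, 2, 3, 4, 5, 6, 7, 8} must be used), so Carol = 6.
The 7 still-open variables together cover exactly {1, 2, 3, 4, 5, 7, 8} — 7 values for 7 variables — and 3 appears only in Alice's list, so Alice = 3.
The 6 still-open variables together cover exactly {1, 2, 4, 5, 7, 8} — 6 values for 6 variables — and 1 appears only in Ivy's list, so Ivy = 1.
Among the 5 still-open variables, 8 fits only Nate (and all 5 values in {2, 4, 5, 7, 8} must be used), so Nate = 8.

8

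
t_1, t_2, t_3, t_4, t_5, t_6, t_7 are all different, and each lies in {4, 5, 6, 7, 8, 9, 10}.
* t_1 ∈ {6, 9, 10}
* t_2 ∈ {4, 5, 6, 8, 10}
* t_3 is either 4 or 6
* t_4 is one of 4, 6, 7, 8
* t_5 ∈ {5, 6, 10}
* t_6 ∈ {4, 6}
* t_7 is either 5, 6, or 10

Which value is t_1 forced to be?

The 7 variables draw from only 7 values {4, 5, 6, 7, 8, 9, 10}, so each is used; only t_4 can be 7, hence t_4 = 7.
The 6 still-open variables together cover exactly {4, 5, 6, 8, 9, 10} — 6 values for 6 variables — and 8 appears only in t_2's list, so t_2 = 8.
The 5 still-open variables draw from only 5 values {4, 5, 6, 9, 10}, so each is used; only t_1 can be 9, hence t_1 = 9.

9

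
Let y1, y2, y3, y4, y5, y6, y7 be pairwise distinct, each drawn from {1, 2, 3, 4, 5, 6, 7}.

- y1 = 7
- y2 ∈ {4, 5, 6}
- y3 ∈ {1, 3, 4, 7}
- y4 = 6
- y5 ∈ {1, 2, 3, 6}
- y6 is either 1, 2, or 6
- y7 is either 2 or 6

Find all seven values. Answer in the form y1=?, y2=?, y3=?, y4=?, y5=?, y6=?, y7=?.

y1=7, y2=5, y3=4, y4=6, y5=3, y6=1, y7=2

y1's domain is down to {7}, so y1 = 7. Strike 7 from y3.
That leaves y4 = 6. Remove 6 from y2, y5, y6, y7.
y7 must be 2 (only option left). So y5, y6 can't be 2.
y6 has just one choice, so y6 = 1. Eliminate 1 elsewhere: y3, y5.
y5 must be 3 (only option left). Remove 3 from y3.
y3 must be 4 (only option left). Strike 4 from y2.
y2 must be 5 (only option left).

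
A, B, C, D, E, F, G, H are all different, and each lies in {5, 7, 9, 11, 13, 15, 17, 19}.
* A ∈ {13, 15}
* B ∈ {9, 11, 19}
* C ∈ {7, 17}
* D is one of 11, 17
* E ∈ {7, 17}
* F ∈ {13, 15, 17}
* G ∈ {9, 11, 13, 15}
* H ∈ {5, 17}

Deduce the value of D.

11

The 8 variables draw from only 8 values {5, 7, 9, 11, 13, 15, 17, 19}, so each is used; only H can be 5, hence H = 5.
The 7 still-open variables draw from only 7 values {7, 9, 11, 13, 15, 17, 19}, so each is used; only B can be 19, hence B = 19.
Among the 6 still-open variables, 9 fits only G (and all 6 values in {7, 9, 11, 13, 15, 17} must be used), so G = 9.
The 5 still-open variables draw from only 5 values {7, 11, 13, 15, 17}, so each is used; only D can be 11, hence D = 11.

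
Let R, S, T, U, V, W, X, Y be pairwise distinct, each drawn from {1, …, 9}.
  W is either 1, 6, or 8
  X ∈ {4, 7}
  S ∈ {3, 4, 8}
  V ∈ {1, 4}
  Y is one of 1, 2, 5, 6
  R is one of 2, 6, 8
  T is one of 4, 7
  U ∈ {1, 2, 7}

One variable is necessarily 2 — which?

U

The 8 variables draw from only 8 values {1, 2, 3, 4, 5, 6, 7, 8}, so each is used; only S can be 3, hence S = 3.
Among the 7 still-open variables, 5 fits only Y (and all 7 values in {1, 2, 4, 5, 6, 7, 8} must be used), so Y = 5.
T and X share exactly the 2 values {4, 7}; by pigeonhole those values go to them, so strike 4, 7 from U, V.
V's domain is down to {1}, so V = 1. Strike 1 from U, W.
So 2 goes to U.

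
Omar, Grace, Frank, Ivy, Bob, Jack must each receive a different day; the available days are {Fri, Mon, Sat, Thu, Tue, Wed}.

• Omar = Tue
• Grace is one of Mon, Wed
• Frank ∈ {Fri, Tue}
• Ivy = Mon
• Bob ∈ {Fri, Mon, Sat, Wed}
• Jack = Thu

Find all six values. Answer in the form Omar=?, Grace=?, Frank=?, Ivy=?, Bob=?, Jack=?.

Omar must be Tue (only option left). So Frank can't be Tue.
That leaves Frank = Fri. Remove Fri from Bob.
That leaves Ivy = Mon. So Grace, Bob can't be Mon.
Jack's domain is down to {Thu}, so Jack = Thu.
Grace must be Wed (only option left). Remove Wed from Bob.
Bob's domain is down to {Sat}, so Bob = Sat.

Omar=Tue, Grace=Wed, Frank=Fri, Ivy=Mon, Bob=Sat, Jack=Thu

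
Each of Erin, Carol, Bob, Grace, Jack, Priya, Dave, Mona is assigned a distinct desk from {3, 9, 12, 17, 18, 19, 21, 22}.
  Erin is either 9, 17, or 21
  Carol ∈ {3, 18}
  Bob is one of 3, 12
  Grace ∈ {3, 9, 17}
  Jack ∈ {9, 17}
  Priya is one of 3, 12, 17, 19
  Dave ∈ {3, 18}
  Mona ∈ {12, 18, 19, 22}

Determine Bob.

12

The 8 variables together cover exactly {3, 9, 12, 17, 18, 19, 21, 22} — 8 values for 8 variables — and 21 appears only in Erin's list, so Erin = 21.
The 7 still-open variables together cover exactly {3, 9, 12, 17, 18, 19, 22} — 7 values for 7 variables — and 22 appears only in Mona's list, so Mona = 22.
The 6 still-open variables together cover exactly {3, 9, 12, 17, 18, 19} — 6 values for 6 variables — and 19 appears only in Priya's list, so Priya = 19.
The 5 still-open variables draw from only 5 values {3, 9, 12, 17, 18}, so each is used; only Bob can be 12, hence Bob = 12.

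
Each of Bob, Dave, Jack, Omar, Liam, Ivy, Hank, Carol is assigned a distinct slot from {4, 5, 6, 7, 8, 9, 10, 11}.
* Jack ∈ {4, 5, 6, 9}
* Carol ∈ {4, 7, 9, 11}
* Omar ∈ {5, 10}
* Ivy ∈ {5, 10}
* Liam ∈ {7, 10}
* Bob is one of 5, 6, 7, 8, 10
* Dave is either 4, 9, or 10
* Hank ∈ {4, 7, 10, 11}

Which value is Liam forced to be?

7

The 8 variables together cover exactly {4, 5, 6, 7, 8, 9, 10, 11} — 8 values for 8 variables — and 8 appears only in Bob's list, so Bob = 8.
The 7 still-open variables draw from only 7 values {4, 5, 6, 7, 9, 10, 11}, so each is used; only Jack can be 6, hence Jack = 6.
The 2 variables Omar and Ivy are confined to {5, 10}, which locks those values in; drop them from Dave, Liam, Hank.
So Liam = 7.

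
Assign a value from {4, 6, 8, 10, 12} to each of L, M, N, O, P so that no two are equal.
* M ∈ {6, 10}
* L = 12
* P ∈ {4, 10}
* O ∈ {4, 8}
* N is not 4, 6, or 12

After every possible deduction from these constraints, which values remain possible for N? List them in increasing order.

8, 10

L's domain is down to {12}, so L = 12.
The 4 still-open variables together cover exactly {4, 6, 8, 10} — 4 values for 4 variables — and 6 appears only in M's list, so M = 6.
No further eliminations apply; N can still be any of 8, 10.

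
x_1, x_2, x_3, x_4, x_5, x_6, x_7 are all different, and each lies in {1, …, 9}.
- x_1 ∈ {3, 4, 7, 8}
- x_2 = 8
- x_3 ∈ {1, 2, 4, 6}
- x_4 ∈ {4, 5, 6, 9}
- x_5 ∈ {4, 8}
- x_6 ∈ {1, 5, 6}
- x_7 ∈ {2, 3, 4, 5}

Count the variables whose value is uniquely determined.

2

x_2 has just one choice, so x_2 = 8. So x_1, x_5 can't be 8.
x_5 must be 4 (only option left). Strike 4 from x_1, x_3, x_4, x_7.
Determined: x_2=8, x_5=4. The other variables each still have more than one consistent value. That makes 2.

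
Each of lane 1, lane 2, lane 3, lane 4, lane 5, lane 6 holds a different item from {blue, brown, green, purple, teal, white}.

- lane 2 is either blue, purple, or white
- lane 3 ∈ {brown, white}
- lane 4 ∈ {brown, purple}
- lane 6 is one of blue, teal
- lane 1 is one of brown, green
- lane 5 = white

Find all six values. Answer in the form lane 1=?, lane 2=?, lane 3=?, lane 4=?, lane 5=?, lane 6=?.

lane 1=green, lane 2=blue, lane 3=brown, lane 4=purple, lane 5=white, lane 6=teal

lane 5 has just one choice, so lane 5 = white. Strike white from lane 2, lane 3.
That leaves lane 3 = brown. Strike brown from lane 1, lane 4.
lane 4 has just one choice, so lane 4 = purple. Remove purple from lane 2.
lane 1's domain is down to {green}, so lane 1 = green.
That leaves lane 2 = blue. So lane 6 can't be blue.
That leaves lane 6 = teal.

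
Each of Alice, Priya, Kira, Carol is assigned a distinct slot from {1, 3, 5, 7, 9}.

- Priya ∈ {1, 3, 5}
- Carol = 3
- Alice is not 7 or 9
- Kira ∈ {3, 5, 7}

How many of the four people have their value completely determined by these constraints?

2

Carol's domain is down to {3}, so Carol = 3. So Alice, Priya, Kira can't be 3.
Among the 3 still-open variables, 7 fits only Kira (and all 3 values in {1, 5, 7} must be used), so Kira = 7.
Determined: Kira=7, Carol=3. The other people each still have more than one consistent value. That makes 2.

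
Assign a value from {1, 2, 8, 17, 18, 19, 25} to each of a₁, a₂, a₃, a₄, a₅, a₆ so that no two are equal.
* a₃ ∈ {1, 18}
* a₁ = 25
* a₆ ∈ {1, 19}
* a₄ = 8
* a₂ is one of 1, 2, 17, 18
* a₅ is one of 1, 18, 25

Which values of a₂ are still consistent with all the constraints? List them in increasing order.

2, 17

a₁ must be 25 (only option left). Eliminate 25 elsewhere: a₅.
a₄ must be 8 (only option left).
The 2 variables a₃ and a₅ are confined to {1, 18}, which locks those values in; drop them from a₂, a₆.
That leaves a₆ = 19.
No further eliminations apply; a₂ can still be any of 2, 17.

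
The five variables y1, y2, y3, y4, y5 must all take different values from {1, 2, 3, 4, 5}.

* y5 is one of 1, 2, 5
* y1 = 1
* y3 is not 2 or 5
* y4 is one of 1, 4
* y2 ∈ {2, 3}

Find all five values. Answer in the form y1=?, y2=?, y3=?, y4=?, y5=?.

y1=1, y2=2, y3=3, y4=4, y5=5

y1 has just one choice, so y1 = 1. Eliminate 1 elsewhere: y3, y4, y5.
That leaves y4 = 4. Remove 4 from y3.
y3 must be 3 (only option left). So y2 can't be 3.
y2's domain is down to {2}, so y2 = 2. Strike 2 from y5.
y5 has just one choice, so y5 = 5.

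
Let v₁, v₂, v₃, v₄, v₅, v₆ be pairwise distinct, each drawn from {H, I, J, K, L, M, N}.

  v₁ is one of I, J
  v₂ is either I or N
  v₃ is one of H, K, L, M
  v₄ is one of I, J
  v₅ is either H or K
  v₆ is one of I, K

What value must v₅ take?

The 2 variables v₁ and v₄ are confined to {I, J}, which locks those values in; drop them from v₂, v₆.
v₂'s domain is down to {N}, so v₂ = N.
v₆ has just one choice, so v₆ = K. Remove K from v₃, v₅.
So v₅ = H.

H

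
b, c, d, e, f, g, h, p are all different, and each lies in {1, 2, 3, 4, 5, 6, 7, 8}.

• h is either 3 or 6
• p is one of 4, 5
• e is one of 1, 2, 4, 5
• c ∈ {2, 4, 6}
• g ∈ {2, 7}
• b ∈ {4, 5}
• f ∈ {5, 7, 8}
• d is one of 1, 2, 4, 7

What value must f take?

8

The 8 variables together cover exactly {1, 2, 3, 4, 5, 6, 7, 8} — 8 values for 8 variables — and 3 appears only in h's list, so h = 3.
The 7 still-open variables draw from only 7 values {1, 2, 4, 5, 6, 7, 8}, so each is used; only c can be 6, hence c = 6.
The 6 still-open variables draw from only 6 values {1, 2, 4, 5, 7, 8}, so each is used; only f can be 8, hence f = 8.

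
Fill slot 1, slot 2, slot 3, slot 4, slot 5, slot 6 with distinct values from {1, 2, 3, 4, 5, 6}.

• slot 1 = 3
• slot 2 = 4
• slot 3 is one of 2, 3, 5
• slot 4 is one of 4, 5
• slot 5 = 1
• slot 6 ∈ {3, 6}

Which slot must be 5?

slot 4

slot 1 must be 3 (only option left). Remove 3 from slot 3, slot 6.
slot 2's domain is down to {4}, so slot 2 = 4. Strike 4 from slot 4.
So 5 goes to slot 4.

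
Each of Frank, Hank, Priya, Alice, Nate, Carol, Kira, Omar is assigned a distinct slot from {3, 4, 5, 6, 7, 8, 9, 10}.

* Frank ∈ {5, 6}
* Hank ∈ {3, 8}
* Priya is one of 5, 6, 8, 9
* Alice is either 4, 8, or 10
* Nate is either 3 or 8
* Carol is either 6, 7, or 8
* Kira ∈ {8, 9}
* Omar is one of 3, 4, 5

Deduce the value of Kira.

The 8 variables draw from only 8 values {3, 4, 5, 6, 7, 8, 9, 10}, so each is used; only Carol can be 7, hence Carol = 7.
Among the 7 still-open variables, 10 fits only Alice (and all 7 values in {3, 4, 5, 6, 8, 9, 10} must be used), so Alice = 10.
The 6 still-open variables together cover exactly {3, 4, 5, 6, 8, 9} — 6 values for 6 variables — and 4 appears only in Omar's list, so Omar = 4.
Hank and Nate between them cover only {3, 8} — a naked pair. Remove those values from Priya, Kira.
So Kira = 9.

9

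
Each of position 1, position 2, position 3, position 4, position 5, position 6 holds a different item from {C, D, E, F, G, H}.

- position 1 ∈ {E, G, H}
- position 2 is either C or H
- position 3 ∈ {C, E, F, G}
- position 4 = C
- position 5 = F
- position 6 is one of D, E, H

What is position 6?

D

position 4 has just one choice, so position 4 = C. So position 2, position 3 can't be C.
position 5 has just one choice, so position 5 = F. So position 3 can't be F.
position 2 must be H (only option left). So position 1, position 6 can't be H.
The 3 still-open variables draw from only 3 values {D, E, G}, so each is used; only position 6 can be D, hence position 6 = D.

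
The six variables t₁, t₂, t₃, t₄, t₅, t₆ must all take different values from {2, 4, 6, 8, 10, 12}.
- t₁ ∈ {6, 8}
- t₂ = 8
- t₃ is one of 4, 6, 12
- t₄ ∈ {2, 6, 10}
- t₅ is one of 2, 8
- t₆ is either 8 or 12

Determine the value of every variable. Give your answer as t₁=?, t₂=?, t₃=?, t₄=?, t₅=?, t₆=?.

t₂'s domain is down to {8}, so t₂ = 8. Remove 8 from t₁, t₅, t₆.
t₅'s domain is down to {2}, so t₅ = 2. Remove 2 from t₄.
t₆'s domain is down to {12}, so t₆ = 12. Strike 12 from t₃.
t₁'s domain is down to {6}, so t₁ = 6. Remove 6 from t₃, t₄.
That leaves t₃ = 4.
t₄ must be 10 (only option left).

t₁=6, t₂=8, t₃=4, t₄=10, t₅=2, t₆=12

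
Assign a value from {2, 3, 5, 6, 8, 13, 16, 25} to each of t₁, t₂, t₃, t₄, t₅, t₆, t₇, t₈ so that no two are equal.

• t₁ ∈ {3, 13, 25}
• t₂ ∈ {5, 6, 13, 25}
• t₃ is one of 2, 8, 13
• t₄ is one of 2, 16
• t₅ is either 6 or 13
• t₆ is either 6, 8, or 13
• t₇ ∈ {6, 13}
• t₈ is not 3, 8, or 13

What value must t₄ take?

16

Among the 8 variables, 3 fits only t₁ (and all 8 values in {2, 3, 5, 6, 8, 13, 16, 25} must be used), so t₁ = 3.
t₅ and t₇ share exactly the 2 values {6, 13}; by pigeonhole those values go to them, so strike 6, 13 from t₂, t₃, t₆, t₈.
t₆'s domain is down to {8}, so t₆ = 8. Strike 8 from t₃.
t₃'s domain is down to {2}, so t₃ = 2. Remove 2 from t₄, t₈.
So t₄ = 16.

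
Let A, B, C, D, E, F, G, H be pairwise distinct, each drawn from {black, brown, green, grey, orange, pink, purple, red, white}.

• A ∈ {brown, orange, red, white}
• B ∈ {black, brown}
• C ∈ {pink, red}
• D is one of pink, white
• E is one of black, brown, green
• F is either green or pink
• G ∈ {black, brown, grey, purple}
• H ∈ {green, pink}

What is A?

orange

The 2 variables F and H are confined to {green, pink}, which locks those values in; drop them from C, D, E.
C's domain is down to {red}, so C = red. Eliminate red elsewhere: A.
D must be white (only option left). Eliminate white elsewhere: A.
B and E share exactly the 2 values {black, brown}; by pigeonhole those values go to them, so strike black, brown from A, G.
So A = orange.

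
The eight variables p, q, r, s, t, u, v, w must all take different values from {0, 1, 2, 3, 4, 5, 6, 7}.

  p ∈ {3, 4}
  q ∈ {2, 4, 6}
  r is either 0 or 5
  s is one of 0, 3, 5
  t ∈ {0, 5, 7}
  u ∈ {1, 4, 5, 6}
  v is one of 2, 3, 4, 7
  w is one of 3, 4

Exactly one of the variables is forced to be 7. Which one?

t

The 8 variables together cover exactly {0, 1, 2, 3, 4, 5, 6, 7} — 8 values for 8 variables — and 1 appears only in u's list, so u = 1.
Among the 7 still-open variables, 6 fits only q (and all 7 values in {0, 2, 3, 4, 5, 6, 7} must be used), so q = 6.
The 6 still-open variables draw from only 6 values {0, 2, 3, 4, 5, 7}, so each is used; only v can be 2, hence v = 2.
The 5 still-open variables draw from only 5 values {0, 3, 4, 5, 7}, so each is used; only t can be 7, hence t = 7.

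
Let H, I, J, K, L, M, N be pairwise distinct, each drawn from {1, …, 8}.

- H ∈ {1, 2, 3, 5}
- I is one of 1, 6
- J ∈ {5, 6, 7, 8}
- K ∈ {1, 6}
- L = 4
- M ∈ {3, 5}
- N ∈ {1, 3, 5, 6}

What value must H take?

2

L's domain is down to {4}, so L = 4.
The 2 variables I and K are confined to {1, 6}, which locks those values in; drop them from H, J, N.
The 2 variables M and N are confined to {3, 5}, which locks those values in; drop them from H, J.
So H = 2.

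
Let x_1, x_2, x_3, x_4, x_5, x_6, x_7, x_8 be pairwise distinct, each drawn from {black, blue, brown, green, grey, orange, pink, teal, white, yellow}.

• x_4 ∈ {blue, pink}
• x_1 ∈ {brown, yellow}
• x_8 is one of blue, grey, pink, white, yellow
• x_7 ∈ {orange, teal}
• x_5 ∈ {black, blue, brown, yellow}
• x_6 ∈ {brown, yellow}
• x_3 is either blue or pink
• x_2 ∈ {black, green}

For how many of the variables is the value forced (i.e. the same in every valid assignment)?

2

The 2 variables x_1 and x_6 are confined to {brown, yellow}, which locks those values in; drop them from x_5, x_8.
x_3 and x_4 between them cover only {blue, pink} — a naked pair. Remove those values from x_5, x_8.
x_5 must be black (only option left). Remove black from x_2.
x_2's domain is down to {green}, so x_2 = green.
Determined: x_2=green, x_5=black. The other variables each still have more than one consistent value. That makes 2.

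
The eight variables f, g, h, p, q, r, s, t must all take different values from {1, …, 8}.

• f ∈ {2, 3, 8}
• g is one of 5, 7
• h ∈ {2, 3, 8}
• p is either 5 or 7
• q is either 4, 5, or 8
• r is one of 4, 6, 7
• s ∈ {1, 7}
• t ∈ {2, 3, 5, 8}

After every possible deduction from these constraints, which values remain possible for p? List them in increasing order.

The 8 variables together cover exactly {1, 2, 3, 4, 5, 6, 7, 8} — 8 values for 8 variables — and 1 appears only in s's list, so s = 1.
Among the 7 still-open variables, 6 fits only r (and all 7 values in {2, 3, 4, 5, 6, 7, 8} must be used), so r = 6.
Among the 6 still-open variables, 4 fits only q (and all 6 values in {2, 3, 4, 5, 7, 8} must be used), so q = 4.
g and p between them cover only {5, 7} — a naked pair. Remove those values from t.
No further eliminations apply; p can still be any of 5, 7.

5, 7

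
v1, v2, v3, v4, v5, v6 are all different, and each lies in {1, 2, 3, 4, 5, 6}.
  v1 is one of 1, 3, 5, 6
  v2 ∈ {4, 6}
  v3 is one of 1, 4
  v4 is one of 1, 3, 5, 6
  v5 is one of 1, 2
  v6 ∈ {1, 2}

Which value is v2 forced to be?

The 2 variables v5 and v6 are confined to {1, 2}, which locks those values in; drop them from v1, v3, v4.
v3 has just one choice, so v3 = 4. So v2 can't be 4.
So v2 = 6.

6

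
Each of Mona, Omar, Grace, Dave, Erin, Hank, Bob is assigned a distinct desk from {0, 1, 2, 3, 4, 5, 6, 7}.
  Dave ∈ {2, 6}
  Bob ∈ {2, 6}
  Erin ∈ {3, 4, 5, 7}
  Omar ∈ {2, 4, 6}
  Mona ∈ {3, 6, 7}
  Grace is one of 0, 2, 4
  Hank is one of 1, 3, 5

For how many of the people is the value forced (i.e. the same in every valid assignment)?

Dave and Bob share exactly the 2 values {2, 6}; by pigeonhole those values go to them, so strike 2, 6 from Mona, Omar, Grace.
Omar's domain is down to {4}, so Omar = 4. So Grace, Erin can't be 4.
Grace has just one choice, so Grace = 0.
Determined: Omar=4, Grace=0. The other people each still have more than one consistent value. That makes 2.

2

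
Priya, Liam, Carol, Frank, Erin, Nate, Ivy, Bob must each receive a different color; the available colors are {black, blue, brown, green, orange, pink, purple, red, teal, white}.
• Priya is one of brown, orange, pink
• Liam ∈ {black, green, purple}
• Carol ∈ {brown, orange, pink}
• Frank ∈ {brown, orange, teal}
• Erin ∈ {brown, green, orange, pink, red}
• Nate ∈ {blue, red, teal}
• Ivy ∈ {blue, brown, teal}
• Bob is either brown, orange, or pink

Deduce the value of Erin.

Priya, Carol, Bob share exactly the 3 values {brown, orange, pink}; by pigeonhole those values go to them, so strike brown, orange, pink from Frank, Erin, Ivy.
That leaves Frank = teal. Strike teal from Nate, Ivy.
Ivy must be blue (only option left). Eliminate blue elsewhere: Nate.
Nate must be red (only option left). Strike red from Erin.
So Erin = green.

green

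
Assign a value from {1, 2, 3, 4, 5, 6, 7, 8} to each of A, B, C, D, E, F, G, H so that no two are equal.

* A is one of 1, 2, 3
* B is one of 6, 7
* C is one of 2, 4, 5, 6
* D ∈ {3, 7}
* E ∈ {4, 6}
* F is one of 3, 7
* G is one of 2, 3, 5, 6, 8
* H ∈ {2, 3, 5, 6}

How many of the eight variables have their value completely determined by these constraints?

4

The 8 variables draw from only 8 values {1, 2, 3, 4, 5, 6, 7, 8}, so each is used; only A can be 1, hence A = 1.
The 7 still-open variables together cover exactly {2, 3, 4, 5, 6, 7, 8} — 7 values for 7 variables — and 8 appears only in G's list, so G = 8.
D and F between them cover only {3, 7} — a naked pair. Remove those values from B, H.
B's domain is down to {6}, so B = 6. Strike 6 from C, E, H.
E's domain is down to {4}, so E = 4. Remove 4 from C.
Determined: A=1, B=6, E=4, G=8. The other variables each still have more than one consistent value. That makes 4.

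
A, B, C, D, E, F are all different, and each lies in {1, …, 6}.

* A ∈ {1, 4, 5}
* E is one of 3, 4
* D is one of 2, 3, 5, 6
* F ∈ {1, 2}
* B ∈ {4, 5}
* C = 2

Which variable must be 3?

E

C must be 2 (only option left). Strike 2 from D, F.
F must be 1 (only option left). Eliminate 1 elsewhere: A.
The 4 still-open variables together cover exactly {3, 4, 5, 6} — 4 values for 4 variables — and 6 appears only in D's list, so D = 6.
The 3 still-open variables together cover exactly {3, 4, 5} — 3 values for 3 variables — and 3 appears only in E's list, so E = 3.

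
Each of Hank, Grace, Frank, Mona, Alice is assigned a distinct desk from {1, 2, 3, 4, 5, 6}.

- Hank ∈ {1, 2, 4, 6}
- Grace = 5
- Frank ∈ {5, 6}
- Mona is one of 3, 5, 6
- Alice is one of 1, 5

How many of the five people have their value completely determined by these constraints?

4

Grace's domain is down to {5}, so Grace = 5. Strike 5 from Frank, Mona, Alice.
Frank must be 6 (only option left). Strike 6 from Hank, Mona.
Mona has just one choice, so Mona = 3.
Alice must be 1 (only option left). Eliminate 1 elsewhere: Hank.
Determined: Grace=5, Frank=6, Mona=3, Alice=1. The other people each still have more than one consistent value. That makes 4.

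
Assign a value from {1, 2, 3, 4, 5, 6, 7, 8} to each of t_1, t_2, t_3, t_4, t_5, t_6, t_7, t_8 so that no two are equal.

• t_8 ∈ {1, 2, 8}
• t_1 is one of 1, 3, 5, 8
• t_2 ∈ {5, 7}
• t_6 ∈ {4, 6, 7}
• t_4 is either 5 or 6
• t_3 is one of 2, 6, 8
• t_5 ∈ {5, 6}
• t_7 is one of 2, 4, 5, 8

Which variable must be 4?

t_6

Among the 8 variables, 3 fits only t_1 (and all 8 values in {1, 2, 3, 4, 5, 6, 7, 8} must be used), so t_1 = 3.
The 7 still-open variables draw from only 7 values {1, 2, 4, 5, 6, 7, 8}, so each is used; only t_8 can be 1, hence t_8 = 1.
The 2 variables t_4 and t_5 are confined to {5, 6}, which locks those values in; drop them from t_2, t_3, t_6, t_7.
t_2's domain is down to {7}, so t_2 = 7. Remove 7 from t_6.
So 4 goes to t_6.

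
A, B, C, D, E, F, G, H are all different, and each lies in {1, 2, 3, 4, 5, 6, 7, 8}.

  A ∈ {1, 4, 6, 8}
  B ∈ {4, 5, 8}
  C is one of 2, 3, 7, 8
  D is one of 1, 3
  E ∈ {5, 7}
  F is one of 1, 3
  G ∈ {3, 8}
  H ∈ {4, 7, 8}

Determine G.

The 8 variables draw from only 8 values {1, 2, 3, 4, 5, 6, 7, 8}, so each is used; only C can be 2, hence C = 2.
The 7 still-open variables draw from only 7 values {1, 3, 4, 5, 6, 7, 8}, so each is used; only A can be 6, hence A = 6.
D and F between them cover only {1, 3} — a naked pair. Remove those values from G.
So G = 8.

8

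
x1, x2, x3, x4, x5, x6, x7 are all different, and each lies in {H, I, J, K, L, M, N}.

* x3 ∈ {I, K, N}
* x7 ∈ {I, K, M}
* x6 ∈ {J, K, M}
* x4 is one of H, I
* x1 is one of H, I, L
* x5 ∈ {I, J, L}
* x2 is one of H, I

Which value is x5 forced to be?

J

Among the 7 variables, N fits only x3 (and all 7 values in {H, I, J, K, L, M, N} must be used), so x3 = N.
x2 and x4 between them cover only {H, I} — a naked pair. Remove those values from x1, x5, x7.
That leaves x1 = L. So x5 can't be L.
So x5 = J.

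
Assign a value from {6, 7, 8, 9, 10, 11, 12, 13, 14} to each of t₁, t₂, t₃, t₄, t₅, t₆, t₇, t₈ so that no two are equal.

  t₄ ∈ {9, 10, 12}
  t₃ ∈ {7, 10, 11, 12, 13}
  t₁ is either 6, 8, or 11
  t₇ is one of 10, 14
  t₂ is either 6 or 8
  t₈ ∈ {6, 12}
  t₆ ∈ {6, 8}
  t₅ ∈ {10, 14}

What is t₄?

9

t₂ and t₆ between them cover only {6, 8} — a naked pair. Remove those values from t₁, t₈.
t₁'s domain is down to {11}, so t₁ = 11. Strike 11 from t₃.
That leaves t₈ = 12. Eliminate 12 elsewhere: t₃, t₄.
The 2 variables t₅ and t₇ are confined to {10, 14}, which locks those values in; drop them from t₃, t₄.
So t₄ = 9.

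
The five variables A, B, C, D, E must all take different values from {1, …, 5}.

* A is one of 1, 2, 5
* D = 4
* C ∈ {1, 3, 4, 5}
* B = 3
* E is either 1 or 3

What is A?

2

B must be 3 (only option left). Strike 3 from C, E.
D's domain is down to {4}, so D = 4. Remove 4 from C.
That leaves E = 1. So A, C can't be 1.
C must be 5 (only option left). So A can't be 5.
So A = 2.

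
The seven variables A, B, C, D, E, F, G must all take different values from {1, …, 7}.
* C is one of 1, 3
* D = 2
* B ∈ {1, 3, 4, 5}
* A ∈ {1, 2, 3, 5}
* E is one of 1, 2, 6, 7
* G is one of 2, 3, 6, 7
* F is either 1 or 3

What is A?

D must be 2 (only option left). Strike 2 from A, E, G.
The 6 still-open variables draw from only 6 values {1, 3, 4, 5, 6, 7}, so each is used; only B can be 4, hence B = 4.
Among the 5 still-open variables, 5 fits only A (and all 5 values in {1, 3, 5, 6, 7} must be used), so A = 5.

5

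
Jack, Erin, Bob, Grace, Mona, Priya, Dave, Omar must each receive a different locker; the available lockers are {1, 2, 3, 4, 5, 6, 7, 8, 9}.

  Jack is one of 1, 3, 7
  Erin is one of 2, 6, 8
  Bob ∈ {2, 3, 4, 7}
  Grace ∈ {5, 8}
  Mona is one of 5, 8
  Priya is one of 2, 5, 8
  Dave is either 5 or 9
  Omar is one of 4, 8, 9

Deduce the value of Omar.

The 2 variables Grace and Mona are confined to {5, 8}, which locks those values in; drop them from Erin, Priya, Dave, Omar.
Priya has just one choice, so Priya = 2. Eliminate 2 elsewhere: Erin, Bob.
That leaves Dave = 9. Eliminate 9 elsewhere: Omar.
So Omar = 4.

4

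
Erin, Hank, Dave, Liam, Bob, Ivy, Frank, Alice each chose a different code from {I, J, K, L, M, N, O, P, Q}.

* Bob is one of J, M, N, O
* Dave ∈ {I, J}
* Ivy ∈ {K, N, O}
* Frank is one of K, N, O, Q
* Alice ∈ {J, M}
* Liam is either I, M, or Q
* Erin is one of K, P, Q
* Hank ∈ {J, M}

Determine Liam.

The 8 variables draw from only 8 values {I, J, K, M, N, O, P, Q}, so each is used; only Erin can be P, hence Erin = P.
Hank and Alice share exactly the 2 values {J, M}; by pigeonhole those values go to them, so strike J, M from Dave, Liam, Bob.
Dave must be I (only option left). Eliminate I elsewhere: Liam.
So Liam = Q.

Q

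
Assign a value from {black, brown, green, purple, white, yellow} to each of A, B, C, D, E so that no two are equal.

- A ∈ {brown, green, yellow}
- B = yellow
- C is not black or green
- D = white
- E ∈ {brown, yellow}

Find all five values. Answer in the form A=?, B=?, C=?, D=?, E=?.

B's domain is down to {yellow}, so B = yellow. So A, C, E can't be yellow.
That leaves D = white. Remove white from C.
E's domain is down to {brown}, so E = brown. Strike brown from A, C.
That leaves A = green.
C's domain is down to {purple}, so C = purple.

A=green, B=yellow, C=purple, D=white, E=brown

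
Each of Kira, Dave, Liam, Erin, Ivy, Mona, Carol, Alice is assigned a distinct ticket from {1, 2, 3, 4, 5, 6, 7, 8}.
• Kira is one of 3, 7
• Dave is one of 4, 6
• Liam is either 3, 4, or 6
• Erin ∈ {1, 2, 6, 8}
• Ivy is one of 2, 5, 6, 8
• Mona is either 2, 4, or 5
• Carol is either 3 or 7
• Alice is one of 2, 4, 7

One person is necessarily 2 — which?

Alice

The 8 variables together cover exactly {1, 2, 3, 4, 5, 6, 7, 8} — 8 values for 8 variables — and 1 appears only in Erin's list, so Erin = 1.
Among the 7 still-open variables, 8 fits only Ivy (and all 7 values in {2, 3, 4, 5, 6, 7, 8} must be used), so Ivy = 8.
Among the 6 still-open variables, 5 fits only Mona (and all 6 values in {2, 3, 4, 5, 6, 7} must be used), so Mona = 5.
Among the 5 still-open variables, 2 fits only Alice (and all 5 values in {2, 3, 4, 6, 7} must be used), so Alice = 2.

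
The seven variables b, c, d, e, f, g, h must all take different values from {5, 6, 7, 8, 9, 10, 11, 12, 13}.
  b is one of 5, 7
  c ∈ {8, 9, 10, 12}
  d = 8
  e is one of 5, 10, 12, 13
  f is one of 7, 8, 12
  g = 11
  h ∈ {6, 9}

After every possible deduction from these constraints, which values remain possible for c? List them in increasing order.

d must be 8 (only option left). So c, f can't be 8.
g's domain is down to {11}, so g = 11.
No further eliminations apply; c can still be any of 9, 10, 12.

9, 10, 12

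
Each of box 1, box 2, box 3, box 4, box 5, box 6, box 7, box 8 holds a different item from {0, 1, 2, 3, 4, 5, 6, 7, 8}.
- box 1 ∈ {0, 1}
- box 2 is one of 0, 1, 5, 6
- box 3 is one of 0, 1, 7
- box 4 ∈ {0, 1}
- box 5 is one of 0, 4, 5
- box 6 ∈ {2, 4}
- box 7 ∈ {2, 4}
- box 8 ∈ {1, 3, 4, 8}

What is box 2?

box 1 and box 4 share exactly the 2 values {0, 1}; by pigeonhole those values go to them, so strike 0, 1 from box 2, box 3, box 5, box 8.
box 3's domain is down to {7}, so box 3 = 7.
box 6 and box 7 share exactly the 2 values {2, 4}; by pigeonhole those values go to them, so strike 2, 4 from box 5, box 8.
box 5 must be 5 (only option left). Remove 5 from box 2.
So box 2 = 6.

6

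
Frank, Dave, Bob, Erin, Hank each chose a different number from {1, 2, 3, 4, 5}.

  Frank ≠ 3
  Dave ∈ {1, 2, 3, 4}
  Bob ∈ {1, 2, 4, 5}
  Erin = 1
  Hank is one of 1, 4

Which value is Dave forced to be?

3

Erin has just one choice, so Erin = 1. Eliminate 1 elsewhere: Frank, Dave, Bob, Hank.
Hank has just one choice, so Hank = 4. Strike 4 from Frank, Dave, Bob.
Among the 3 still-open variables, 3 fits only Dave (and all 3 values in {2, 3, 5} must be used), so Dave = 3.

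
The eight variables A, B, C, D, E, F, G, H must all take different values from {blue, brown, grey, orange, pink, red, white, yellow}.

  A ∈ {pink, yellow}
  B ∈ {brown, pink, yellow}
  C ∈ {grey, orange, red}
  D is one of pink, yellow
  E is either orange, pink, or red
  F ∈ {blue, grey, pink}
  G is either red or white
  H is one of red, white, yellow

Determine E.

The 8 variables together cover exactly {blue, brown, grey, orange, pink, red, white, yellow} — 8 values for 8 variables — and blue appears only in F's list, so F = blue.
The 7 still-open variables draw from only 7 values {brown, grey, orange, pink, red, white, yellow}, so each is used; only B can be brown, hence B = brown.
The 6 still-open variables together cover exactly {grey, orange, pink, red, white, yellow} — 6 values for 6 variables — and grey appears only in C's list, so C = grey.
The 5 still-open variables together cover exactly {orange, pink, red, white, yellow} — 5 values for 5 variables — and orange appears only in E's list, so E = orange.

orange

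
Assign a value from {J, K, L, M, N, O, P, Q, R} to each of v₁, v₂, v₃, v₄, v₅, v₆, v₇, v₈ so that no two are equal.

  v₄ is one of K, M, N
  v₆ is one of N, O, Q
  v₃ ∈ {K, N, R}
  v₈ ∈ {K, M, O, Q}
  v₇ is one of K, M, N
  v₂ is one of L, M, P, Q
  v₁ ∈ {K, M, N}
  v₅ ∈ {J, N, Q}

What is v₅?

The 3 variables v₁, v₄, v₇ are confined to {K, M, N}, which locks those values in; drop them from v₂, v₃, v₅, v₆, v₈.
v₃ has just one choice, so v₃ = R.
v₆ and v₈ share exactly the 2 values {O, Q}; by pigeonhole those values go to them, so strike O, Q from v₂, v₅.
So v₅ = J.

J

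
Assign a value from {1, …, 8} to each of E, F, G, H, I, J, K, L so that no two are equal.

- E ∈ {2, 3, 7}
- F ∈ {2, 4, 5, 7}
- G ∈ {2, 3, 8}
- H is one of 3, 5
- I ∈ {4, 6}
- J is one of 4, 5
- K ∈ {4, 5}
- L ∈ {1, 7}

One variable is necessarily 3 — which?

H

The 8 variables together cover exactly {1, 2, 3, 4, 5, 6, 7, 8} — 8 values for 8 variables — and 1 appears only in L's list, so L = 1.
The 7 still-open variables draw from only 7 values {2, 3, 4, 5, 6, 7, 8}, so each is used; only I can be 6, hence I = 6.
The 6 still-open variables together cover exactly {2, 3, 4, 5, 7, 8} — 6 values for 6 variables — and 8 appears only in G's list, so G = 8.
The 2 variables J and K are confined to {4, 5}, which locks those values in; drop them from F, H.
So 3 goes to H.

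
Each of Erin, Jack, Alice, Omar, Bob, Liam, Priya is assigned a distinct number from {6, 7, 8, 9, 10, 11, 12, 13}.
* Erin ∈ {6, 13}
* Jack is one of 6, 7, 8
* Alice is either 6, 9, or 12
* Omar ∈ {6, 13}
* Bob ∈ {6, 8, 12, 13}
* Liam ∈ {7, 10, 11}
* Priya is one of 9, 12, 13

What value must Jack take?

7

Erin and Omar between them cover only {6, 13} — a naked pair. Remove those values from Jack, Alice, Bob, Priya.
Alice and Priya share exactly the 2 values {9, 12}; by pigeonhole those values go to them, so strike 9, 12 from Bob.
Bob's domain is down to {8}, so Bob = 8. Eliminate 8 elsewhere: Jack.
So Jack = 7.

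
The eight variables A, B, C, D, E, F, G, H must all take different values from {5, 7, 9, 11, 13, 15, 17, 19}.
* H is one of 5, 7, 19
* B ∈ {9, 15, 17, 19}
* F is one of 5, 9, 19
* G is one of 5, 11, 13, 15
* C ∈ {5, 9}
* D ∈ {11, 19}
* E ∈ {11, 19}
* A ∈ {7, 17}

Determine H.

7

The 8 variables together cover exactly {5, 7, 9, 11, 13, 15, 17, 19} — 8 values for 8 variables — and 13 appears only in G's list, so G = 13.
Among the 7 still-open variables, 15 fits only B (and all 7 values in {5, 7, 9, 11, 15, 17, 19} must be used), so B = 15.
The 6 still-open variables draw from only 6 values {5, 7, 9, 11, 17, 19}, so each is used; only A can be 17, hence A = 17.
The 5 still-open variables together cover exactly {5, 7, 9, 11, 19} — 5 values for 5 variables — and 7 appears only in H's list, so H = 7.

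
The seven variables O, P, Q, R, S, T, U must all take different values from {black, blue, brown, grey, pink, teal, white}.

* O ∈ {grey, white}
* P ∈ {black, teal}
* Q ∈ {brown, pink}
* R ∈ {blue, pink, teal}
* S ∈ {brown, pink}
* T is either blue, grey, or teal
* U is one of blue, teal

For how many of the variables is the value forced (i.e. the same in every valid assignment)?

The 7 variables draw from only 7 values {black, blue, brown, grey, pink, teal, white}, so each is used; only P can be black, hence P = black.
The 6 still-open variables together cover exactly {blue, brown, grey, pink, teal, white} — 6 values for 6 variables — and white appears only in O's list, so O = white.
The 5 still-open variables draw from only 5 values {blue, brown, grey, pink, teal}, so each is used; only T can be grey, hence T = grey.
Q and S between them cover only {brown, pink} — a naked pair. Remove those values from R.
Determined: O=white, P=black, T=grey. The other variables each still have more than one consistent value. That makes 3.

3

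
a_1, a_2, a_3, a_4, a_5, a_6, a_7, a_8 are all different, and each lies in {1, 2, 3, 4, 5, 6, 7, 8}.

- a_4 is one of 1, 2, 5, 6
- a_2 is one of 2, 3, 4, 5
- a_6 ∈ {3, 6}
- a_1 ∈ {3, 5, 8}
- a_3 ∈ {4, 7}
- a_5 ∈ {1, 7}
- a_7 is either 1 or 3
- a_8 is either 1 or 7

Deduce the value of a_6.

The 8 variables together cover exactly {1, 2, 3, 4, 5, 6, 7, 8} — 8 values for 8 variables — and 8 appears only in a_1's list, so a_1 = 8.
The 2 variables a_5 and a_8 are confined to {1, 7}, which locks those values in; drop them from a_3, a_4, a_7.
a_3's domain is down to {4}, so a_3 = 4. So a_2 can't be 4.
a_7's domain is down to {3}, so a_7 = 3. Remove 3 from a_2, a_6.
So a_6 = 6.

6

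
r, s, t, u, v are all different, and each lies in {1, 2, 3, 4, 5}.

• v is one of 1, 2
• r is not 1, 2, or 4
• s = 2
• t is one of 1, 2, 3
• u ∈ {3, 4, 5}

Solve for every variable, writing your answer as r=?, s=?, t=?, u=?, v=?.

r=5, s=2, t=3, u=4, v=1

s must be 2 (only option left). Eliminate 2 elsewhere: t, v.
v has just one choice, so v = 1. Eliminate 1 elsewhere: t.
That leaves t = 3. Remove 3 from r, u.
r's domain is down to {5}, so r = 5. Remove 5 from u.
u must be 4 (only option left).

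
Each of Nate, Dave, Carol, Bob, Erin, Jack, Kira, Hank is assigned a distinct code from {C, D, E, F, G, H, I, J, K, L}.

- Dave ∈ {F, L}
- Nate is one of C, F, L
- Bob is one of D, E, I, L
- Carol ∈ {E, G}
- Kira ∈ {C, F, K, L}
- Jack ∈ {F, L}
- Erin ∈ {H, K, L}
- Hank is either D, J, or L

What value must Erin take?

The 2 variables Dave and Jack are confined to {F, L}, which locks those values in; drop them from Nate, Bob, Erin, Kira, Hank.
Nate must be C (only option left). Eliminate C elsewhere: Kira.
That leaves Kira = K. Strike K from Erin.
So Erin = H.

H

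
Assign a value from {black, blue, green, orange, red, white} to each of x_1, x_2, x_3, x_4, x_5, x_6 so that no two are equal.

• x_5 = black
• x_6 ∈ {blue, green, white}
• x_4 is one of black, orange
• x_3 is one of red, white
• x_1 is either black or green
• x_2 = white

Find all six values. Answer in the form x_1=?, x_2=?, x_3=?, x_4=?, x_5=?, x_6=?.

x_2 has just one choice, so x_2 = white. So x_3, x_6 can't be white.
x_3's domain is down to {red}, so x_3 = red.
x_5 must be black (only option left). Remove black from x_1, x_4.
x_1's domain is down to {green}, so x_1 = green. Eliminate green elsewhere: x_6.
That leaves x_4 = orange.
That leaves x_6 = blue.

x_1=green, x_2=white, x_3=red, x_4=orange, x_5=black, x_6=blue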